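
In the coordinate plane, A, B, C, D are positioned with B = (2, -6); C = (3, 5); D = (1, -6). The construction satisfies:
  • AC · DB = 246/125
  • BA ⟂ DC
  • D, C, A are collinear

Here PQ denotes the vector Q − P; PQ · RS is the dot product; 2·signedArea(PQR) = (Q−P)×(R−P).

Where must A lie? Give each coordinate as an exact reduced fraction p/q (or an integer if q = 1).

A = (129/125, -728/125)

1. A_x = 129/125  [D, C, A are collinear ∩ BA ⟂ DC]
2. A_y = -728/125  [D, C, A are collinear ∩ BA ⟂ DC]
   → A = (129/125, -728/125)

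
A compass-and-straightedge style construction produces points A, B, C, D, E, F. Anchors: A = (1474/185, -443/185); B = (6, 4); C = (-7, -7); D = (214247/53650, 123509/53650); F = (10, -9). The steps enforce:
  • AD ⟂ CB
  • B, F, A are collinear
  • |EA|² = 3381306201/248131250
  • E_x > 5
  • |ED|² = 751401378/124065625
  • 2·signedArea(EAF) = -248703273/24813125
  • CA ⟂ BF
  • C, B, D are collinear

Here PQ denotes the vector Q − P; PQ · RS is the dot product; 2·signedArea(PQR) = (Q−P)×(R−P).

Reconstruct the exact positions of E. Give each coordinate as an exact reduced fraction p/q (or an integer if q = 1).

1. E_x = 1497661/268250  [line 1222/185·x + 376/185·y + -936425227/24813125 = 0 ∩ |ED|² = 751401378/124065625]
2. E_y = 113587/268250  [line 1222/185·x + 376/185·y + -936425227/24813125 = 0 ∩ |ED|² = 751401378/124065625]
   → E = (1497661/268250, 113587/268250)

E = (1497661/268250, 113587/268250)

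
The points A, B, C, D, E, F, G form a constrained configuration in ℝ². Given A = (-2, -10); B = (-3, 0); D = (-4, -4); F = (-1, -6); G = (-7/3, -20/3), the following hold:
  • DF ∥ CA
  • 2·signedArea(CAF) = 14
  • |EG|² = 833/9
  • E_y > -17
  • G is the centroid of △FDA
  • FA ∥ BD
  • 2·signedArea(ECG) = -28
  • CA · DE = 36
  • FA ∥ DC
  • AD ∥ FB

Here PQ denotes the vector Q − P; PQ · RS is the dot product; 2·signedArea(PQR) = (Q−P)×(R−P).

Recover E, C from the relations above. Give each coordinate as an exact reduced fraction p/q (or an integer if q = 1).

C = (-5, -8)
E = (0, -16)

1. C_x = -5  [DF ∥ CA ∩ FA ∥ DC]
2. C_y = -8  [DF ∥ CA ∩ FA ∥ DC]
   → C = (-5, -8)
3. E_x = 0  [2·signedArea(ECG) = -28 ∩ CA · DE = 36]
4. E_y = -16  [2·signedArea(ECG) = -28 ∩ CA · DE = 36]
   → E = (0, -16)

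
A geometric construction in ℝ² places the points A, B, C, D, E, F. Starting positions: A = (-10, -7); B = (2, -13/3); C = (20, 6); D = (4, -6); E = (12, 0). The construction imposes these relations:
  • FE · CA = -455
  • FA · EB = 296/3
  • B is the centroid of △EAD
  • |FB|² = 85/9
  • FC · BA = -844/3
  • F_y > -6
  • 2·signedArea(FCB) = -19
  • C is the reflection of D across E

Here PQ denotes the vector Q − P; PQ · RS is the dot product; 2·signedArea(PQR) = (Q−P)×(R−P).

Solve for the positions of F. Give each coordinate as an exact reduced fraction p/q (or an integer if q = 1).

F = (-1, -5)

1. F_x = -1  [FC · BA = -844/3 ∩ 2·signedArea(FCB) = -19]
2. F_y = -5  [FC · BA = -844/3 ∩ 2·signedArea(FCB) = -19]
   → F = (-1, -5)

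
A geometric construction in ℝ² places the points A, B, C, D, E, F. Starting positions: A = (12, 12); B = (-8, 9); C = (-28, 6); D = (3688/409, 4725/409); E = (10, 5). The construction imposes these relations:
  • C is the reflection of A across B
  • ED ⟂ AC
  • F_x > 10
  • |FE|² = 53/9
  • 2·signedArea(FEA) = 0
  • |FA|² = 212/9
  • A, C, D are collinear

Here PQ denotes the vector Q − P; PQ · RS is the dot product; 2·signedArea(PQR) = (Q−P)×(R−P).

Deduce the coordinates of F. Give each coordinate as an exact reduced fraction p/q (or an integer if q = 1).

1. F_x = 32/3  [line -7·x + 2·y + 60 = 0 ∩ |FE|² = 53/9]
2. F_y = 22/3  [line -7·x + 2·y + 60 = 0 ∩ |FE|² = 53/9]
   → F = (32/3, 22/3)

F = (32/3, 22/3)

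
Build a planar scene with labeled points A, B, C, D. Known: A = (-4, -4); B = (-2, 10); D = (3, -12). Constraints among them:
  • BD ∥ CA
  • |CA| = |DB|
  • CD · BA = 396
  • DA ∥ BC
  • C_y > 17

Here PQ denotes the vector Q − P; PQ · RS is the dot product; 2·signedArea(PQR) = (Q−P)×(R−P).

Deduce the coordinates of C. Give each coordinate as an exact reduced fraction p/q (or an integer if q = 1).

1. C_x = -9  [BD ∥ CA ∩ DA ∥ BC]
2. C_y = 18  [BD ∥ CA ∩ DA ∥ BC]
   → C = (-9, 18)

C = (-9, 18)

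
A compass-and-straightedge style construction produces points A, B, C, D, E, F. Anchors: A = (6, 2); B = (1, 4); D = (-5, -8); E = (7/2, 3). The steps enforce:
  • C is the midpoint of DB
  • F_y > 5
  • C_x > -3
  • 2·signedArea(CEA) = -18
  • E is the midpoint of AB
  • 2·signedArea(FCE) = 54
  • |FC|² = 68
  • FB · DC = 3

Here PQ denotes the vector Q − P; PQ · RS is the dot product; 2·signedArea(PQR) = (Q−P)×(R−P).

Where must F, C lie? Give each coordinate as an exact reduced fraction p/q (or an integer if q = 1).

1. C_x = -2  [C is the midpoint of DB]
2. C_y = -2  [C is the midpoint of DB]
   → C = (-2, -2)
3. F_x = -4  [FB · DC = 3 ∩ 2·signedArea(FCE) = 54]
4. F_y = 6  [FB · DC = 3 ∩ 2·signedArea(FCE) = 54]
   → F = (-4, 6)

C = (-2, -2)
F = (-4, 6)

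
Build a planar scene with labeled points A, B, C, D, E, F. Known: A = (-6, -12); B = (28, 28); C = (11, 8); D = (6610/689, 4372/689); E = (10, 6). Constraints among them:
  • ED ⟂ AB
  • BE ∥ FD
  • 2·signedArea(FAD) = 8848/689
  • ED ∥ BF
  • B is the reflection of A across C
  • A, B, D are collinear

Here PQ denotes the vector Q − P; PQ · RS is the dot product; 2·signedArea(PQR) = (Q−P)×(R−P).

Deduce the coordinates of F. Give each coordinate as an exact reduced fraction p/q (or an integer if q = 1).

1. F_x = 19012/689  [BE ∥ FD ∩ ED ∥ BF]
2. F_y = 19530/689  [BE ∥ FD ∩ ED ∥ BF]
   → F = (19012/689, 19530/689)

F = (19012/689, 19530/689)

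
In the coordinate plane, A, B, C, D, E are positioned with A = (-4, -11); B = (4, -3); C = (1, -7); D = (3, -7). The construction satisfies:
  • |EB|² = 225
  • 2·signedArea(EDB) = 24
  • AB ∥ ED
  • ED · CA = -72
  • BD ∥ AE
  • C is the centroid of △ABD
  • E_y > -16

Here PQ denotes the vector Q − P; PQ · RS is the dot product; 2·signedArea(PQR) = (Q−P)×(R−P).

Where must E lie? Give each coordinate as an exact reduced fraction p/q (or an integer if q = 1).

E = (-5, -15)

1. E_x = -5  [AB ∥ ED ∩ BD ∥ AE]
2. E_y = -15  [AB ∥ ED ∩ BD ∥ AE]
   → E = (-5, -15)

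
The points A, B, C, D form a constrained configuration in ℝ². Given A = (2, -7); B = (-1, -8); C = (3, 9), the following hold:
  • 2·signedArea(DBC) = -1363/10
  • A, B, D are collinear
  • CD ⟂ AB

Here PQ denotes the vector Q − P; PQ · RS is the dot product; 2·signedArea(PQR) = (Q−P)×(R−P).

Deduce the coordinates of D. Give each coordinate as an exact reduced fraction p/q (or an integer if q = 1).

D = (77/10, -51/10)

1. D_x = 77/10  [A, B, D are collinear ∩ CD ⟂ AB]
2. D_y = -51/10  [A, B, D are collinear ∩ CD ⟂ AB]
   → D = (77/10, -51/10)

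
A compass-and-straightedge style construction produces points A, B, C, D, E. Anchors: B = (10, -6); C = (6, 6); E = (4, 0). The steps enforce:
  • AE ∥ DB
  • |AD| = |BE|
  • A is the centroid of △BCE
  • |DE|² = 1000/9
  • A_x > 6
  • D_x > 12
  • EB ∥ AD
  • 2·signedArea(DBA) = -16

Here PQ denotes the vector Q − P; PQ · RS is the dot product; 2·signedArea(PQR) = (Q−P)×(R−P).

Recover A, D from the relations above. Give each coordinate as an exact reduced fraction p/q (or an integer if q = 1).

A = (20/3, 0)
D = (38/3, -6)

1. A_x = 20/3  [A is the centroid of △BCE]
2. A_y = 0  [A is the centroid of △BCE]
   → A = (20/3, 0)
3. D_x = 38/3  [AE ∥ DB ∩ EB ∥ AD]
4. D_y = -6  [AE ∥ DB ∩ EB ∥ AD]
   → D = (38/3, -6)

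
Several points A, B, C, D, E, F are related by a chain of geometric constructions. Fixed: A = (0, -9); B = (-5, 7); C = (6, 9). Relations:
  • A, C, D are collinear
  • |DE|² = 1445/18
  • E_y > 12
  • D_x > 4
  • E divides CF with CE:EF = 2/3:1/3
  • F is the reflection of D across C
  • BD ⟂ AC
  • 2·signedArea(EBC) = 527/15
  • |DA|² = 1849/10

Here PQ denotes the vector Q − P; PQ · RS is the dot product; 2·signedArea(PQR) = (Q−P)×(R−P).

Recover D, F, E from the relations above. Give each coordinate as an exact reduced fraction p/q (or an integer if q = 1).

D = (43/10, 39/10)
E = (107/15, 62/5)
F = (77/10, 141/10)

1. D_x = 43/10  [A, C, D are collinear ∩ BD ⟂ AC]
2. D_y = 39/10  [A, C, D are collinear ∩ BD ⟂ AC]
   → D = (43/10, 39/10)
3. F_x = 77/10  [F is the reflection of D across C]
4. F_y = 141/10  [F is the reflection of D across C]
   → F = (77/10, 141/10)
5. E_x = 107/15  [E divides CF with CE:EF = 2/3:1/3]
6. E_y = 62/5  [E divides CF with CE:EF = 2/3:1/3]
   → E = (107/15, 62/5)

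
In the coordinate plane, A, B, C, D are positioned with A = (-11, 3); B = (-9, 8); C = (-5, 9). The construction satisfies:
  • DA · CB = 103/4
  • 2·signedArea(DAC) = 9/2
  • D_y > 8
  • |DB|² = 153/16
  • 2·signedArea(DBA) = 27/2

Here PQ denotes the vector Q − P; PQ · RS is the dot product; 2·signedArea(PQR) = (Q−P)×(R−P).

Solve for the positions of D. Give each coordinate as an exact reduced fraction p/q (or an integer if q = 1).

D = (-6, 35/4)

1. D_x = -6  [2·signedArea(DBA) = 27/2 ∩ DA · CB = 103/4]
2. D_y = 35/4  [2·signedArea(DBA) = 27/2 ∩ DA · CB = 103/4]
   → D = (-6, 35/4)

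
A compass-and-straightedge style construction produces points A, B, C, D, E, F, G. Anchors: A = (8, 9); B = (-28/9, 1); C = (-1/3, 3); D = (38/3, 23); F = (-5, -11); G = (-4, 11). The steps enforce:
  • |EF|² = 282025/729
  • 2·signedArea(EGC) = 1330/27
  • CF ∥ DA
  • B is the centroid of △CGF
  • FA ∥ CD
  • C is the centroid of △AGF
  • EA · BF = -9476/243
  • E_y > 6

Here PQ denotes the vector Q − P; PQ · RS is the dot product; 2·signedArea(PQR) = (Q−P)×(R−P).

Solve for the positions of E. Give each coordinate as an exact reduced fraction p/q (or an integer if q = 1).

E = (116/27, 19/3)

1. E_x = 116/27  [EA · BF = -9476/243 ∩ 2·signedArea(EGC) = 1330/27]
2. E_y = 19/3  [EA · BF = -9476/243 ∩ 2·signedArea(EGC) = 1330/27]
   → E = (116/27, 19/3)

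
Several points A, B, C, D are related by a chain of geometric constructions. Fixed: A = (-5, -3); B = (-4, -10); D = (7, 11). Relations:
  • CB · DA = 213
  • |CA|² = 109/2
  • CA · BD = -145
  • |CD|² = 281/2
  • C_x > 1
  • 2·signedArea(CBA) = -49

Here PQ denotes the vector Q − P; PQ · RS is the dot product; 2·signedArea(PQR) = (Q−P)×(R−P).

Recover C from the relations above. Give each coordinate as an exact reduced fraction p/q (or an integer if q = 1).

1. C_x = 3/2  [CB · DA = 213 ∩ CA · BD = -145]
2. C_y = 1/2  [CB · DA = 213 ∩ CA · BD = -145]
   → C = (3/2, 1/2)

C = (3/2, 1/2)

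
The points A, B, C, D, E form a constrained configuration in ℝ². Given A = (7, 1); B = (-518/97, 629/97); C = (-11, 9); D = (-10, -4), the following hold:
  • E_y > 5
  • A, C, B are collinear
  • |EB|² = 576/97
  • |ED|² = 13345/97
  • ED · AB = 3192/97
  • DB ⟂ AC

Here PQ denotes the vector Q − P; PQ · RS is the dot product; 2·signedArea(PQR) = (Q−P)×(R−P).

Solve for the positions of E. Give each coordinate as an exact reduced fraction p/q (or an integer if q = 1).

E = (-302/97, 533/97)

1. E_x = -302/97  [line 1197/97·x + -532/97·y + 6650/97 = 0 ∩ |ED|² = 13345/97]
2. E_y = 533/97  [line 1197/97·x + -532/97·y + 6650/97 = 0 ∩ |ED|² = 13345/97]
   → E = (-302/97, 533/97)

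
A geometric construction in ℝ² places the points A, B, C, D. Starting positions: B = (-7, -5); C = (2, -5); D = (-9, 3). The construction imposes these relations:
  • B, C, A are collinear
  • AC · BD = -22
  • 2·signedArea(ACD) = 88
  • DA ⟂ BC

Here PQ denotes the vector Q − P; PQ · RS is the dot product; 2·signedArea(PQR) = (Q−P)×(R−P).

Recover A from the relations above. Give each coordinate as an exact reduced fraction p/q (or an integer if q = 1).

A = (-9, -5)

1. A_x = -9  [B, C, A are collinear ∩ DA ⟂ BC]
2. A_y = -5  [B, C, A are collinear ∩ DA ⟂ BC]
   → A = (-9, -5)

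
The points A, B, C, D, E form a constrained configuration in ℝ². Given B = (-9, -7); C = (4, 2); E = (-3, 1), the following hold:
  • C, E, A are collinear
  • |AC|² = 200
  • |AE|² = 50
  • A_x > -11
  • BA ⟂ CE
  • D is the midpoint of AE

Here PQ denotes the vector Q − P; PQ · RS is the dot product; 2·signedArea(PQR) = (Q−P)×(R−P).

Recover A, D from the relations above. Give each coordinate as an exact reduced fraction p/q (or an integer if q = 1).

1. A_x = -10  [C, E, A are collinear ∩ BA ⟂ CE]
2. A_y = 0  [C, E, A are collinear ∩ BA ⟂ CE]
   → A = (-10, 0)
3. D_x = -13/2  [D is the midpoint of AE]
4. D_y = 1/2  [D is the midpoint of AE]
   → D = (-13/2, 1/2)

A = (-10, 0)
D = (-13/2, 1/2)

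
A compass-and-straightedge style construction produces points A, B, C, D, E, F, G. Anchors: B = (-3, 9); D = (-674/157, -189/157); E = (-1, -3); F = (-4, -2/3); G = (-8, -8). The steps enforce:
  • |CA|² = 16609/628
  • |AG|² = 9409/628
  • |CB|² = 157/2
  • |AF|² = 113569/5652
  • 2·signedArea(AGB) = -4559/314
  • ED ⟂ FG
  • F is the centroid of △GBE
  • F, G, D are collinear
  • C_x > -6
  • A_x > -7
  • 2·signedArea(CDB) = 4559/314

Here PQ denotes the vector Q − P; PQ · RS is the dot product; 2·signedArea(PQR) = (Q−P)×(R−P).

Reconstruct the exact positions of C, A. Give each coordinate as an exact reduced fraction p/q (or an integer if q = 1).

1. A_x = -965/157  [line -17·x + 5·y + -25585/314 = 0 ∩ |AG|² = 9409/628]
2. A_y = -1445/314  [line -17·x + 5·y + -25585/314 = 0 ∩ |AG|² = 9409/628]
   → A = (-965/157, -1445/314)
3. C_x = -11/2  [line -1602/157·x + 203/157·y + -17825/314 = 0 ∩ |CA|² = 16609/628]
4. C_y = 1/2  [line -1602/157·x + 203/157·y + -17825/314 = 0 ∩ |CA|² = 16609/628]
   → C = (-11/2, 1/2)

A = (-965/157, -1445/314)
C = (-11/2, 1/2)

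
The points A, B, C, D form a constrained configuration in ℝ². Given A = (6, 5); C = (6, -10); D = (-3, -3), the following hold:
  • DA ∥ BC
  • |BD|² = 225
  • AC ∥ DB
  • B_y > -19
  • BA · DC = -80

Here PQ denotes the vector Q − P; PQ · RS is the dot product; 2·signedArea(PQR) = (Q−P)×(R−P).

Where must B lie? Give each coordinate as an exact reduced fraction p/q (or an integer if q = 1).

1. B_x = -3  [DA ∥ BC ∩ AC ∥ DB]
2. B_y = -18  [DA ∥ BC ∩ AC ∥ DB]
   → B = (-3, -18)

B = (-3, -18)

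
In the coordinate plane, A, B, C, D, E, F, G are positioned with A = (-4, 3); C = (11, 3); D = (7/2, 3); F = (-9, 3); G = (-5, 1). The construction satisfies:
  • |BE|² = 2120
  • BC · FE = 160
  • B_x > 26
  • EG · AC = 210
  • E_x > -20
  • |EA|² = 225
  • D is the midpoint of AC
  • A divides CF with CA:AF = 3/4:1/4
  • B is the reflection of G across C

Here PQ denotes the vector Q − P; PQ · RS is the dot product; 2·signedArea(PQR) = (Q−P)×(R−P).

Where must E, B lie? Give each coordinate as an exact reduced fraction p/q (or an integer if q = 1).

B = (27, 5)
E = (-19, 3)

1. E_x = -19  [EG · AC = 210]
2. E_y = 3  [|EA|² = 225]
   → E = (-19, 3)
3. B_x = 27  [B is the reflection of G across C]
4. B_y = 5  [B is the reflection of G across C]
   → B = (27, 5)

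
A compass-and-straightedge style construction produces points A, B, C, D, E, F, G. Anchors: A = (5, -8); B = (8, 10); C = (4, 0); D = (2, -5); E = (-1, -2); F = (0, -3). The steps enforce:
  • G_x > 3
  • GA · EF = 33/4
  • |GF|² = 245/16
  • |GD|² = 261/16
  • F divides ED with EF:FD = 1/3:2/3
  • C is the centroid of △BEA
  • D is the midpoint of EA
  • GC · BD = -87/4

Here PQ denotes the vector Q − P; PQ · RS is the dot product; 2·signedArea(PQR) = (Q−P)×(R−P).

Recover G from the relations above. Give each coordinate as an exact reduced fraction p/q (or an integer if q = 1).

1. G_x = 7/2  [GC · BD = -87/4 ∩ GA · EF = 33/4]
2. G_y = -5/4  [GC · BD = -87/4 ∩ GA · EF = 33/4]
   → G = (7/2, -5/4)

G = (7/2, -5/4)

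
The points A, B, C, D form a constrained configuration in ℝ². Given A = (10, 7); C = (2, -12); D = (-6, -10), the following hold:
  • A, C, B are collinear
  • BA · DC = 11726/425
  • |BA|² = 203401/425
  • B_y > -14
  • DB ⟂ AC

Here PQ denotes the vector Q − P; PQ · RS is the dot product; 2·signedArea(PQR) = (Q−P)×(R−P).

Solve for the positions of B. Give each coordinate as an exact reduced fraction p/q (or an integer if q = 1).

1. B_x = 642/425  [A, C, B are collinear ∩ DB ⟂ AC]
2. B_y = -5594/425  [A, C, B are collinear ∩ DB ⟂ AC]
   → B = (642/425, -5594/425)

B = (642/425, -5594/425)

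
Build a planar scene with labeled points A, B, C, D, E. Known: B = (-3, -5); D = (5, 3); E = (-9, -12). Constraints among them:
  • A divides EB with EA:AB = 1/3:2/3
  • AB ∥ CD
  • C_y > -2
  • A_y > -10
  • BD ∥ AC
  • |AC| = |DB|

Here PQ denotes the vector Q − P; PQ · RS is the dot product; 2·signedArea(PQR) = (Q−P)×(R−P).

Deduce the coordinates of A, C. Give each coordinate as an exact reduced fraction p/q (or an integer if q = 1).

1. A_x = -7  [A divides EB with EA:AB = 1/3:2/3]
2. A_y = -29/3  [A divides EB with EA:AB = 1/3:2/3]
   → A = (-7, -29/3)
3. C_x = 1  [AB ∥ CD ∩ BD ∥ AC]
4. C_y = -5/3  [AB ∥ CD ∩ BD ∥ AC]
   → C = (1, -5/3)

A = (-7, -29/3)
C = (1, -5/3)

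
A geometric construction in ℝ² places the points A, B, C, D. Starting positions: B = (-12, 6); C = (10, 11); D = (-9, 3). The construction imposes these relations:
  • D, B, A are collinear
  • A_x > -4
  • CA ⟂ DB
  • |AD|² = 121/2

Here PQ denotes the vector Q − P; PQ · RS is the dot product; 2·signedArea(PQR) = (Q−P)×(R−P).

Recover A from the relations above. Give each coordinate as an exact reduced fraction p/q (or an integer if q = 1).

A = (-7/2, -5/2)

1. A_x = -7/2  [D, B, A are collinear ∩ CA ⟂ DB]
2. A_y = -5/2  [D, B, A are collinear ∩ CA ⟂ DB]
   → A = (-7/2, -5/2)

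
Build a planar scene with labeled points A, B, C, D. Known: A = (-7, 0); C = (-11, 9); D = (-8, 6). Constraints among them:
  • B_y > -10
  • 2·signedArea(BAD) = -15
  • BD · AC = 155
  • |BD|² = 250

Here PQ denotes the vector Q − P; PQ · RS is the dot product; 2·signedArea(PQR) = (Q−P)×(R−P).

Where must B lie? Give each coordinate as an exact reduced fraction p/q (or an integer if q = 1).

1. B_x = -3  [2·signedArea(BAD) = -15 ∩ BD · AC = 155]
2. B_y = -9  [2·signedArea(BAD) = -15 ∩ BD · AC = 155]
   → B = (-3, -9)

B = (-3, -9)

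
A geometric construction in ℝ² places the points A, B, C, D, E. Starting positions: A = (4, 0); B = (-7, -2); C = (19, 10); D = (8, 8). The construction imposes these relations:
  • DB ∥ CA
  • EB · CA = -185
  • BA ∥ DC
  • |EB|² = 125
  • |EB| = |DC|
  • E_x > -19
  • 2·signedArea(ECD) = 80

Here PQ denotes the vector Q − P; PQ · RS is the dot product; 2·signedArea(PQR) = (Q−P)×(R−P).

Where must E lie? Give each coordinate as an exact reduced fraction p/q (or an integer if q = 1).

1. E_x = -18  [EB · CA = -185 ∩ 2·signedArea(ECD) = 80]
2. E_y = -4  [EB · CA = -185 ∩ 2·signedArea(ECD) = 80]
   → E = (-18, -4)

E = (-18, -4)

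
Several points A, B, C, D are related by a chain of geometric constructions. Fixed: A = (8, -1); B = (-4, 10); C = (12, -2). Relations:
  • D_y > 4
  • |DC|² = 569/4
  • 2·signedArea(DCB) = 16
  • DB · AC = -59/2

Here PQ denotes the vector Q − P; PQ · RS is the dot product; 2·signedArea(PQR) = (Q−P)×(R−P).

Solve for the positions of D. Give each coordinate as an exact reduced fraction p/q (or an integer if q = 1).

1. D_x = 2  [DB · AC = -59/2 ∩ 2·signedArea(DCB) = 16]
2. D_y = 9/2  [DB · AC = -59/2 ∩ 2·signedArea(DCB) = 16]
   → D = (2, 9/2)

D = (2, 9/2)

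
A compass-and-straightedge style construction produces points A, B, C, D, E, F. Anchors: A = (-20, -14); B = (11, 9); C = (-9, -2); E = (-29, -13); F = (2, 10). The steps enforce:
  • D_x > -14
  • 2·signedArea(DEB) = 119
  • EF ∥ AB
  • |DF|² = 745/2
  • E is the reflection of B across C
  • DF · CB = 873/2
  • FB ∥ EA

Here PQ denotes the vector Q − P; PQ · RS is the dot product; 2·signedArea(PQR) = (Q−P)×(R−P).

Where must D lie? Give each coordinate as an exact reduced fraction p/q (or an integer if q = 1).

1. D_x = -27/2  [DF · CB = 873/2 ∩ 2·signedArea(DEB) = 119]
2. D_y = -3/2  [DF · CB = 873/2 ∩ 2·signedArea(DEB) = 119]
   → D = (-27/2, -3/2)

D = (-27/2, -3/2)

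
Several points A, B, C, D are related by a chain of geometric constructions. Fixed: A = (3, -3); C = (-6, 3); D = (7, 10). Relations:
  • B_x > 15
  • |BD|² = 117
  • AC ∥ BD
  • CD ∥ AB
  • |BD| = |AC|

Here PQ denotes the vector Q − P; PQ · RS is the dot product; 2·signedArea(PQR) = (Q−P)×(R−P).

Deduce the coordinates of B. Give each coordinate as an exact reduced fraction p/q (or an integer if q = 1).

B = (16, 4)

1. B_x = 16  [AC ∥ BD ∩ CD ∥ AB]
2. B_y = 4  [AC ∥ BD ∩ CD ∥ AB]
   → B = (16, 4)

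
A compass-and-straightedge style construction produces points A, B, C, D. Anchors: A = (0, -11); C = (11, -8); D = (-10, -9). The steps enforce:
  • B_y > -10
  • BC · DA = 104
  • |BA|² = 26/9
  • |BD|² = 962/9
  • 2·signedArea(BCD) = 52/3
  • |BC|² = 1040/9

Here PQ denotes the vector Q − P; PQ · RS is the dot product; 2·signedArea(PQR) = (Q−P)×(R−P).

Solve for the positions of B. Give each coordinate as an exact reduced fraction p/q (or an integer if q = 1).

B = (1/3, -28/3)

1. B_x = 1/3  [2·signedArea(BCD) = 52/3 ∩ BC · DA = 104]
2. B_y = -28/3  [2·signedArea(BCD) = 52/3 ∩ BC · DA = 104]
   → B = (1/3, -28/3)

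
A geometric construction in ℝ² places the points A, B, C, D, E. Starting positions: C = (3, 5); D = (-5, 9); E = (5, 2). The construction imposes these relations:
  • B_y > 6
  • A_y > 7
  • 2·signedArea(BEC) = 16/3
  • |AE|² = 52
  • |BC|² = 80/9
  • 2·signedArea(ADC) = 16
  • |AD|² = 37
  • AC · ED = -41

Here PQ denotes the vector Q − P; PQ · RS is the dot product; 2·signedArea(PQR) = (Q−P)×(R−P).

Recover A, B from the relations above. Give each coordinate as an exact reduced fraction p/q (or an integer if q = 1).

A = (1, 8)
B = (1/3, 19/3)

1. A_x = 1  [AC · ED = -41 ∩ 2·signedArea(ADC) = 16]
2. A_y = 8  [AC · ED = -41 ∩ 2·signedArea(ADC) = 16]
   → A = (1, 8)
3. B_x = 1/3  [line -3·x + -2·y + 41/3 = 0 ∩ |BC|² = 80/9]
4. B_y = 19/3  [line -3·x + -2·y + 41/3 = 0 ∩ |BC|² = 80/9]
   → B = (1/3, 19/3)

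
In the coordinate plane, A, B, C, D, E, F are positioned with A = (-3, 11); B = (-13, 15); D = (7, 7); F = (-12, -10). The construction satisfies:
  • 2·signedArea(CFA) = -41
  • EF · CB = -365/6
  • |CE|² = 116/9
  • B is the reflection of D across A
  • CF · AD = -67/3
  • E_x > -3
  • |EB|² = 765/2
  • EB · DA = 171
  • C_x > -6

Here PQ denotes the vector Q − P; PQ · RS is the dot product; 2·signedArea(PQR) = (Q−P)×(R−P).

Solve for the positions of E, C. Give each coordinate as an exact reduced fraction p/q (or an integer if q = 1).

C = (-35/6, -1/6)
E = (-5/2, -3/2)

1. C_x = -35/6  [2·signedArea(CFA) = -41 ∩ CF · AD = -67/3]
2. C_y = -1/6  [2·signedArea(CFA) = -41 ∩ CF · AD = -67/3]
   → C = (-35/6, -1/6)
3. E_x = -5/2  [EF · CB = -365/6 ∩ EB · DA = 171]
4. E_y = -3/2  [EF · CB = -365/6 ∩ EB · DA = 171]
   → E = (-5/2, -3/2)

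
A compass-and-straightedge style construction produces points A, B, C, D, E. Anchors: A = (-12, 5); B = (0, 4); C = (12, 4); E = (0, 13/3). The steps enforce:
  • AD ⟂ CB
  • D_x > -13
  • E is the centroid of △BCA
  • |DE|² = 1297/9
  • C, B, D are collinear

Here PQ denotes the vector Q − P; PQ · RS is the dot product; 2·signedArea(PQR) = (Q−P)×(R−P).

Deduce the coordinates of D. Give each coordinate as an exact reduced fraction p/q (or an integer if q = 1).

1. D_x = -12  [C, B, D are collinear ∩ AD ⟂ CB]
2. D_y = 4  [C, B, D are collinear ∩ AD ⟂ CB]
   → D = (-12, 4)

D = (-12, 4)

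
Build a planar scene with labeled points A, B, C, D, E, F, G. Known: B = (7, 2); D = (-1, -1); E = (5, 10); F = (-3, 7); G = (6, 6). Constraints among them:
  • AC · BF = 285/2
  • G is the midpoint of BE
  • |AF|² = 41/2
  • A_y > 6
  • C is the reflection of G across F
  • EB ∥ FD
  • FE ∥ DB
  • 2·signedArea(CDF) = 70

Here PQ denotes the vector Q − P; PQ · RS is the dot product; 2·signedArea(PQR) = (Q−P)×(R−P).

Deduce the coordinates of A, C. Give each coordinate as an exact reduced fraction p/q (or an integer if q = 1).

1. C_x = -12  [C is the reflection of G across F]
2. C_y = 8  [C is the reflection of G across F]
   → C = (-12, 8)
3. A_x = 3/2  [line 10·x + -5·y + 35/2 = 0 ∩ |AF|² = 41/2]
4. A_y = 13/2  [line 10·x + -5·y + 35/2 = 0 ∩ |AF|² = 41/2]
   → A = (3/2, 13/2)

A = (3/2, 13/2)
C = (-12, 8)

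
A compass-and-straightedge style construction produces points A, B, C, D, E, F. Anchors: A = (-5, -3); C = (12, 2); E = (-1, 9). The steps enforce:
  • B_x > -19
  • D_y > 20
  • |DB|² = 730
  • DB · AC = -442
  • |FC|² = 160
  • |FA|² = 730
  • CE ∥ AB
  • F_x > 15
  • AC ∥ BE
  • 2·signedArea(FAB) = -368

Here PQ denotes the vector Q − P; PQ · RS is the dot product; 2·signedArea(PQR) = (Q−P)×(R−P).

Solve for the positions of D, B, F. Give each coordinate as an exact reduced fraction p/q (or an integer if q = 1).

1. B_x = -18  [AC ∥ BE ∩ CE ∥ AB]
2. B_y = 4  [AC ∥ BE ∩ CE ∥ AB]
   → B = (-18, 4)
3. F_x = 16  [line -7·x + -13·y + 294 = 0 ∩ |FA|² = 730]
4. F_y = 14  [line -7·x + -13·y + 294 = 0 ∩ |FA|² = 730]
   → F = (16, 14)
5. D_x = 3  [line -17·x + -5·y + 156 = 0 ∩ |DB|² = 730]
6. D_y = 21  [line -17·x + -5·y + 156 = 0 ∩ |DB|² = 730]
   → D = (3, 21)

B = (-18, 4)
D = (3, 21)
F = (16, 14)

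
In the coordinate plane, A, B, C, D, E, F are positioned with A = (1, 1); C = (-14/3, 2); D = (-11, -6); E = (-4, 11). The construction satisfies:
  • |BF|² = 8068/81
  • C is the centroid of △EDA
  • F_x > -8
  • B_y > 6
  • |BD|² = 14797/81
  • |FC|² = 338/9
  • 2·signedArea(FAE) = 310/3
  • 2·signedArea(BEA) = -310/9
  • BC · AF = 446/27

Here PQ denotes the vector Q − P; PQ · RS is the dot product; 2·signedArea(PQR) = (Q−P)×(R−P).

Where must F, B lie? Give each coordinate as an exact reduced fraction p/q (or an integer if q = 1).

1. F_x = -7  [line -10·x + -5·y + -265/3 = 0 ∩ |FC|² = 338/9]
2. F_y = -11/3  [line -10·x + -5·y + -265/3 = 0 ∩ |FC|² = 338/9]
   → F = (-7, -11/3)
3. B_x = -5  [2·signedArea(BEA) = -310/9 ∩ BC · AF = 446/27]
4. B_y = 55/9  [2·signedArea(BEA) = -310/9 ∩ BC · AF = 446/27]
   → B = (-5, 55/9)

B = (-5, 55/9)
F = (-7, -11/3)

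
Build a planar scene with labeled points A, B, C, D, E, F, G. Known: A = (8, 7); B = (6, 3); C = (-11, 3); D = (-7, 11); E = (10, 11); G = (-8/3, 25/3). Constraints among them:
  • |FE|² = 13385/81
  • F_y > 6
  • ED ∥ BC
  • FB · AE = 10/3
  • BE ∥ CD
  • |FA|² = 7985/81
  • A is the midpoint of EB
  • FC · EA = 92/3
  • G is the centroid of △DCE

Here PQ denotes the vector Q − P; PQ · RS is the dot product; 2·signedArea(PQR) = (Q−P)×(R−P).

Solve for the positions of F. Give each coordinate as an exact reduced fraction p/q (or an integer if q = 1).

1. F_x = -17/9  [line -2·x + -4·y + 62/3 = 0 ∩ |FA|² = 7985/81]
2. F_y = 55/9  [line -2·x + -4·y + 62/3 = 0 ∩ |FA|² = 7985/81]
   → F = (-17/9, 55/9)

F = (-17/9, 55/9)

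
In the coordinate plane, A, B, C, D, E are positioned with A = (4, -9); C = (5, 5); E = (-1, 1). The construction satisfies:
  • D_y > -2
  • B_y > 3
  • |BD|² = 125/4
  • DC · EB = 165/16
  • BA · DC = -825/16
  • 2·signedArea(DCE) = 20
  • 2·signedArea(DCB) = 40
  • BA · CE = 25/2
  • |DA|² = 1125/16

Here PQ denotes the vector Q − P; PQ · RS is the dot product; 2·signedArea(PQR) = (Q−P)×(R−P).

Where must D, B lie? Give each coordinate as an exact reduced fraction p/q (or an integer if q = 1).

1. D_x = 1/4  [line 4·x + -6·y + -10 = 0 ∩ |DA|² = 1125/16]
2. D_y = -3/2  [line 4·x + -6·y + -10 = 0 ∩ |DA|² = 1125/16]
   → D = (1/4, -3/2)
3. B_x = -9/4  [BA · DC = -825/16 ∩ 2·signedArea(DCB) = 40]
4. B_y = 7/2  [BA · DC = -825/16 ∩ 2·signedArea(DCB) = 40]
   → B = (-9/4, 7/2)

B = (-9/4, 7/2)
D = (1/4, -3/2)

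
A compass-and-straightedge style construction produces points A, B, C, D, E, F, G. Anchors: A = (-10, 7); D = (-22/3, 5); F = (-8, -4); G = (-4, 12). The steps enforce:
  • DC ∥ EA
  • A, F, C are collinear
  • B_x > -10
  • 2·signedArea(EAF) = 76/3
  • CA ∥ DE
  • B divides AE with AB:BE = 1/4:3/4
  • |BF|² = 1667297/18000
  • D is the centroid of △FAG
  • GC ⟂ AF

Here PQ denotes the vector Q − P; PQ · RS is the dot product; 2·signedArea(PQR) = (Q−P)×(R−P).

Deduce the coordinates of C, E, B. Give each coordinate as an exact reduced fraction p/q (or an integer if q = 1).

1. C_x = -1336/125  [A, F, C are collinear ∩ GC ⟂ AF]
2. C_y = 1348/125  [A, F, C are collinear ∩ GC ⟂ AF]
   → C = (-1336/125, 1348/125)
3. E_x = -2492/375  [DC ∥ EA ∩ CA ∥ DE]
4. E_y = 152/125  [DC ∥ EA ∩ CA ∥ DE]
   → E = (-2492/375, 152/125)
5. B_x = -6871/750  [B divides AE with AB:BE = 1/4:3/4]
6. B_y = 2777/500  [B divides AE with AB:BE = 1/4:3/4]
   → B = (-6871/750, 2777/500)

B = (-6871/750, 2777/500)
C = (-1336/125, 1348/125)
E = (-2492/375, 152/125)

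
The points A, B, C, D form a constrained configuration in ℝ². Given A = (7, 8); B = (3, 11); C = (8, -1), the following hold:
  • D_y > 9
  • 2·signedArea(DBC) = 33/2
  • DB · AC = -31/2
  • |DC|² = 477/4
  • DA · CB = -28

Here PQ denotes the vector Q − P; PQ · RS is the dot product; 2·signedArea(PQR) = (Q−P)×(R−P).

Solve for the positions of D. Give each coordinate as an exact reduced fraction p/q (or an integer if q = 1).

D = (5, 19/2)

1. D_x = 5  [DA · CB = -28 ∩ DB · AC = -31/2]
2. D_y = 19/2  [DA · CB = -28 ∩ DB · AC = -31/2]
   → D = (5, 19/2)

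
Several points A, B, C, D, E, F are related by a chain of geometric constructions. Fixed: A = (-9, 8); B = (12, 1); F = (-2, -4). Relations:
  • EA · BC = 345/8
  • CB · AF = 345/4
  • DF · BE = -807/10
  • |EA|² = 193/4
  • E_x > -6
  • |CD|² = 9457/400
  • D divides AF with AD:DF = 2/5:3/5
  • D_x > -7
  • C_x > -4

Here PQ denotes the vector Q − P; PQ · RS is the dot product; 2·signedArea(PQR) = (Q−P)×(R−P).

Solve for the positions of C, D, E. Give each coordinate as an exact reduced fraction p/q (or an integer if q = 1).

C = (-15/4, -1)
D = (-31/5, 16/5)
E = (-11/2, 2)

1. D_x = -31/5  [D divides AF with AD:DF = 2/5:3/5]
2. D_y = 16/5  [D divides AF with AD:DF = 2/5:3/5]
   → D = (-31/5, 16/5)
3. E_x = -11/2  [line 21/5·x + -36/5·y + 75/2 = 0 ∩ |EA|² = 193/4]
4. E_y = 2  [line 21/5·x + -36/5·y + 75/2 = 0 ∩ |EA|² = 193/4]
   → E = (-11/2, 2)
5. C_x = -15/4  [line -7·x + 12·y + -57/4 = 0 ∩ |CD|² = 9457/400]
6. C_y = -1  [line -7·x + 12·y + -57/4 = 0 ∩ |CD|² = 9457/400]
   → C = (-15/4, -1)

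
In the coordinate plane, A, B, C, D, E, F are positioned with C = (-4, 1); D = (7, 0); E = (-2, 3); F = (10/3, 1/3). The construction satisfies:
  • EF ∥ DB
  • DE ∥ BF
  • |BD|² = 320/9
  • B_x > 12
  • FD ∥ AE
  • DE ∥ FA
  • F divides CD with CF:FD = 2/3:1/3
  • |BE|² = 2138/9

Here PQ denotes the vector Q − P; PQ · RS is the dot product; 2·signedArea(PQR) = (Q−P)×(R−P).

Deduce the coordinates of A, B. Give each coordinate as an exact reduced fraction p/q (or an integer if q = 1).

A = (-17/3, 10/3)
B = (37/3, -8/3)

1. A_x = -17/3  [FD ∥ AE ∩ DE ∥ FA]
2. A_y = 10/3  [FD ∥ AE ∩ DE ∥ FA]
   → A = (-17/3, 10/3)
3. B_x = 37/3  [DE ∥ BF ∩ EF ∥ DB]
4. B_y = -8/3  [DE ∥ BF ∩ EF ∥ DB]
   → B = (37/3, -8/3)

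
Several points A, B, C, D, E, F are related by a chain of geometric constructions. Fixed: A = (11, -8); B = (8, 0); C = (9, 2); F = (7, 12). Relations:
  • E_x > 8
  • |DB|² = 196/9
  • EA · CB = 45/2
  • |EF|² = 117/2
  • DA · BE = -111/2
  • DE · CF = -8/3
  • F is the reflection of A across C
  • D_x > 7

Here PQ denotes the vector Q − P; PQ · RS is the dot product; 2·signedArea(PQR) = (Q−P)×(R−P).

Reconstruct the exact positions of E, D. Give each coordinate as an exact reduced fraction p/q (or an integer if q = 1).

D = (8, 14/3)
E = (17/2, 9/2)

1. E_x = 17/2  [line 1·x + 2·y + -35/2 = 0 ∩ |EF|² = 117/2]
2. E_y = 9/2  [line 1·x + 2·y + -35/2 = 0 ∩ |EF|² = 117/2]
   → E = (17/2, 9/2)
3. D_x = 8  [DA · BE = -111/2 ∩ DE · CF = -8/3]
4. D_y = 14/3  [DA · BE = -111/2 ∩ DE · CF = -8/3]
   → D = (8, 14/3)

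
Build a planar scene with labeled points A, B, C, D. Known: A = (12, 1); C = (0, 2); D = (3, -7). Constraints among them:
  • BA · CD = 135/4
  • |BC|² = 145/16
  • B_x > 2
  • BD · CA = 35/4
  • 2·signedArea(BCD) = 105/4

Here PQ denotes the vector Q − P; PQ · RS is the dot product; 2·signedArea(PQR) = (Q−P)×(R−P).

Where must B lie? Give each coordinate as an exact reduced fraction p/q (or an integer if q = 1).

B = (3, 7/4)

1. B_x = 3  [2·signedArea(BCD) = 105/4 ∩ BA · CD = 135/4]
2. B_y = 7/4  [2·signedArea(BCD) = 105/4 ∩ BA · CD = 135/4]
   → B = (3, 7/4)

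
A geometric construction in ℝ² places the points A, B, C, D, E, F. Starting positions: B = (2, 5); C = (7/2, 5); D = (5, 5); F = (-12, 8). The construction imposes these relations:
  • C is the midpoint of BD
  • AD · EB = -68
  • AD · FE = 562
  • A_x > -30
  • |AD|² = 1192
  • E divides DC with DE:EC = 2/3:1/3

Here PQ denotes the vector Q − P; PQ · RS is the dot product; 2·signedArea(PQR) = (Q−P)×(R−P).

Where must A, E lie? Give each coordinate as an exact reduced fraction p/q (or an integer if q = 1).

A = (-29, 11)
E = (4, 5)

1. E_x = 4  [E divides DC with DE:EC = 2/3:1/3]
2. E_y = 5  [E divides DC with DE:EC = 2/3:1/3]
   → E = (4, 5)
3. A_x = -29  [AD · FE = 562 ∩ AD · EB = -68]
4. A_y = 11  [AD · FE = 562 ∩ AD · EB = -68]
   → A = (-29, 11)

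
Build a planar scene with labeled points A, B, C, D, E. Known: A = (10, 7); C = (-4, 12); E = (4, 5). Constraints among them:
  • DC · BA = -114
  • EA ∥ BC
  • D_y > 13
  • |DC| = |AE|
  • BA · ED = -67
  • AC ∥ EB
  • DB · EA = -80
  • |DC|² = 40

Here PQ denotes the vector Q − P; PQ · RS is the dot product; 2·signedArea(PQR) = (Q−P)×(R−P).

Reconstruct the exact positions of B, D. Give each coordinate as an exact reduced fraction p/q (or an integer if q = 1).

1. B_x = -10  [EA ∥ BC ∩ AC ∥ EB]
2. B_y = 10  [EA ∥ BC ∩ AC ∥ EB]
   → B = (-10, 10)
3. D_x = 2  [DB · EA = -80 ∩ BA · ED = -67]
4. D_y = 14  [DB · EA = -80 ∩ BA · ED = -67]
   → D = (2, 14)

B = (-10, 10)
D = (2, 14)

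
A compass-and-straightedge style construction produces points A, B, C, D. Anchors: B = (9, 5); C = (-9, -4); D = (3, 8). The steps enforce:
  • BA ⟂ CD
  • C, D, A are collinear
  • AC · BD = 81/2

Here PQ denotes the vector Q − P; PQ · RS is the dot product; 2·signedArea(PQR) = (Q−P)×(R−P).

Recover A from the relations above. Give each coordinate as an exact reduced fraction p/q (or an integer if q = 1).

A = (9/2, 19/2)

1. A_x = 9/2  [C, D, A are collinear ∩ BA ⟂ CD]
2. A_y = 19/2  [C, D, A are collinear ∩ BA ⟂ CD]
   → A = (9/2, 19/2)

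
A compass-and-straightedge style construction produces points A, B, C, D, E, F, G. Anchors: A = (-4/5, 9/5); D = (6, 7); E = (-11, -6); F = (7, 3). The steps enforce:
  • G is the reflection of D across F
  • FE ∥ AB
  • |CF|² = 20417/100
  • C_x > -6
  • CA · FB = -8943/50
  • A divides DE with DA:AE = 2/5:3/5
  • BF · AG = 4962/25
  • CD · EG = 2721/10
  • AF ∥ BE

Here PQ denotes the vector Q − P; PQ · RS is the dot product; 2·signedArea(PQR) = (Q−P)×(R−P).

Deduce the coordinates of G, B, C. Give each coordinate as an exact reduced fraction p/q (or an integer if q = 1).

B = (-94/5, -36/5)
C = (-27/5, -41/10)
G = (8, -1)

1. G_x = 8  [G is the reflection of D across F]
2. G_y = -1  [G is the reflection of D across F]
   → G = (8, -1)
3. B_x = -94/5  [AF ∥ BE ∩ FE ∥ AB]
4. B_y = -36/5  [AF ∥ BE ∩ FE ∥ AB]
   → B = (-94/5, -36/5)
5. C_x = -27/5  [CD · EG = 2721/10 ∩ CA · FB = -8943/50]
6. C_y = -41/10  [CD · EG = 2721/10 ∩ CA · FB = -8943/50]
   → C = (-27/5, -41/10)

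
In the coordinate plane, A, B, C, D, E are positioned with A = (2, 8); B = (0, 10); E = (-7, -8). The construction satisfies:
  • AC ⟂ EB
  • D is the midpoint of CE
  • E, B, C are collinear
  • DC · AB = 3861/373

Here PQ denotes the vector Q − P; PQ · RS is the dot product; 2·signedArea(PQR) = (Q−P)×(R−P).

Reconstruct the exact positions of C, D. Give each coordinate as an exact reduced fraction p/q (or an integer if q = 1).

C = (-154/373, 3334/373)
D = (-2765/746, 175/373)

1. C_x = -154/373  [E, B, C are collinear ∩ AC ⟂ EB]
2. C_y = 3334/373  [E, B, C are collinear ∩ AC ⟂ EB]
   → C = (-154/373, 3334/373)
3. D_x = -2765/746  [D is the midpoint of CE]
4. D_y = 175/373  [D is the midpoint of CE]
   → D = (-2765/746, 175/373)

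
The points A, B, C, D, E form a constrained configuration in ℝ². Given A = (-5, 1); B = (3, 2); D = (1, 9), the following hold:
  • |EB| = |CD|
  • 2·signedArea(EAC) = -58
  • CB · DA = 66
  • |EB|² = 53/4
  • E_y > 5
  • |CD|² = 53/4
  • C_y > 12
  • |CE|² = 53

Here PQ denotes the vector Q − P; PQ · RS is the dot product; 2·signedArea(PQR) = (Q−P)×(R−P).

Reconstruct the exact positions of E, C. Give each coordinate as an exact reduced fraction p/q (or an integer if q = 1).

1. C_x = 0  [line 6·x + 8·y + -100 = 0 ∩ |CD|² = 53/4]
2. C_y = 25/2  [line 6·x + 8·y + -100 = 0 ∩ |CD|² = 53/4]
   → C = (0, 25/2)
3. E_x = 2  [line -23/2·x + 5·y + -9/2 = 0 ∩ |EB|² = 53/4]
4. E_y = 11/2  [line -23/2·x + 5·y + -9/2 = 0 ∩ |EB|² = 53/4]
   → E = (2, 11/2)

C = (0, 25/2)
E = (2, 11/2)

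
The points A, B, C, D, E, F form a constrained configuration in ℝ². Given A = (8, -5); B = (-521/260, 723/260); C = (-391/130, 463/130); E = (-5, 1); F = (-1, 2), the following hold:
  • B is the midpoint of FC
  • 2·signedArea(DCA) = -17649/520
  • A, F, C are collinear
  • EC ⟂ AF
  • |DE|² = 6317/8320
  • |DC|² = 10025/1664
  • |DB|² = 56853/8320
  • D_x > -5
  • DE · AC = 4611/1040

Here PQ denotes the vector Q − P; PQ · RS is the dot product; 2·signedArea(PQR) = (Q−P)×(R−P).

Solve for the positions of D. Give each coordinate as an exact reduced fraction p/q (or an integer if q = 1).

D = (-4421/1040, 1503/1040)

1. D_x = -4421/1040  [DE · AC = 4611/1040 ∩ 2·signedArea(DCA) = -17649/520]
2. D_y = 1503/1040  [DE · AC = 4611/1040 ∩ 2·signedArea(DCA) = -17649/520]
   → D = (-4421/1040, 1503/1040)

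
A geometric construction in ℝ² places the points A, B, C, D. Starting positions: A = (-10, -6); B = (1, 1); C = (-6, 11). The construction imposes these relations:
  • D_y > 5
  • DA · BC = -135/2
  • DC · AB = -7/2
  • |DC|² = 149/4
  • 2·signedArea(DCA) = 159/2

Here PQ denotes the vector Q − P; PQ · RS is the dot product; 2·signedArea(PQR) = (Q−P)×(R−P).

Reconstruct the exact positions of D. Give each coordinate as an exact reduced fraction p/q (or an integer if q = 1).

1. D_x = -5/2  [2·signedArea(DCA) = 159/2 ∩ DC · AB = -7/2]
2. D_y = 6  [2·signedArea(DCA) = 159/2 ∩ DC · AB = -7/2]
   → D = (-5/2, 6)

D = (-5/2, 6)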